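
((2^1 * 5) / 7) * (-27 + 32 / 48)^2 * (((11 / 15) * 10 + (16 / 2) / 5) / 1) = 1672588 / 189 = 8849.67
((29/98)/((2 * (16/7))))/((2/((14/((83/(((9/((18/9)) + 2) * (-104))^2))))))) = 828269/332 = 2494.79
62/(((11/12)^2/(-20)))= -178560/121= -1475.70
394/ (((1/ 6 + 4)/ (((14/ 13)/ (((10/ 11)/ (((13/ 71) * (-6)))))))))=-1092168/ 8875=-123.06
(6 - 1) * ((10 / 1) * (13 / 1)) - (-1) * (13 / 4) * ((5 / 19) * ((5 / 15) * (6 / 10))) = 49413 / 76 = 650.17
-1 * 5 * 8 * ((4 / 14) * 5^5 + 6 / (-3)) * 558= -139187520 / 7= -19883931.43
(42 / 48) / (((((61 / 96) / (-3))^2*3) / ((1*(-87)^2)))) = 183109248 / 3721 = 49209.69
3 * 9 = 27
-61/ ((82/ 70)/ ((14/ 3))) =-29890/ 123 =-243.01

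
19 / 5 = 3.80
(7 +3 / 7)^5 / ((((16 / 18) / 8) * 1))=3421836288 / 16807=203595.90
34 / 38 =17 / 19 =0.89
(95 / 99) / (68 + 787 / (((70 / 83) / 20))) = 665 / 12980682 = 0.00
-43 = -43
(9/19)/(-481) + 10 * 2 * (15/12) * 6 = 150.00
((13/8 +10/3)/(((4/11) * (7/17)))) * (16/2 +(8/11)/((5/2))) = 5491/20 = 274.55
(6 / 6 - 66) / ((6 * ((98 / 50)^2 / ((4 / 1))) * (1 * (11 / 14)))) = -162500 / 11319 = -14.36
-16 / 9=-1.78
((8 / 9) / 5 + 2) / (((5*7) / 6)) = 28 / 75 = 0.37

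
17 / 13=1.31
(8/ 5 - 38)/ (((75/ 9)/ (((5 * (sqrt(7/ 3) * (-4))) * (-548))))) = -398944 * sqrt(21)/ 25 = -73127.64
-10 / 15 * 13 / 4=-13 / 6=-2.17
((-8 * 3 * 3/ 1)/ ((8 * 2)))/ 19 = -9/ 38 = -0.24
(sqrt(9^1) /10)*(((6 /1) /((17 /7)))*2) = 126 /85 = 1.48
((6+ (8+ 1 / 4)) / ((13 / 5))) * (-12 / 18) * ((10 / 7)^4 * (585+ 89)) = -320150000 / 31213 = -10256.94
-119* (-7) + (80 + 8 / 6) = 2743 / 3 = 914.33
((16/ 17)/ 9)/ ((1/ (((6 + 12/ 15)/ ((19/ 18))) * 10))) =128/ 19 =6.74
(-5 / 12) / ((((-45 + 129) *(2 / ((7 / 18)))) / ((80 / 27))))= -25 / 8748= -0.00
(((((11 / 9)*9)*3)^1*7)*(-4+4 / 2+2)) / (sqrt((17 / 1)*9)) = 0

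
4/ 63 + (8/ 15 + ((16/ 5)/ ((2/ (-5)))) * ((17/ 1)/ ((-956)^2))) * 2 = 20329721/ 17993115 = 1.13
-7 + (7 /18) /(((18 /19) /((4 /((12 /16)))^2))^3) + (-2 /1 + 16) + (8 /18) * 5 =50389389091 /4782969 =10535.17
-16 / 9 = -1.78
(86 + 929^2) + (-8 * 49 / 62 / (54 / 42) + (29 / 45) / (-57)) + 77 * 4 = 863430.07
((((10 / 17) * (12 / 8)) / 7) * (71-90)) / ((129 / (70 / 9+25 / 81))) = -62225 / 414477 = -0.15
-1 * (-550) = 550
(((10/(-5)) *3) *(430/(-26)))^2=9846.75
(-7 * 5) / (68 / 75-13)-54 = -46353 / 907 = -51.11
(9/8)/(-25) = -9/200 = -0.04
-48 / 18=-8 / 3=-2.67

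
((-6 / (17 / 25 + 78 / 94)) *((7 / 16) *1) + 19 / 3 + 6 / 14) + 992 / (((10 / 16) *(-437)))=905957513 / 651199920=1.39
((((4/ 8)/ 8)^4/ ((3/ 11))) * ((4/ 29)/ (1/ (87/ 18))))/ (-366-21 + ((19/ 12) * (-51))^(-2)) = -1147619/ 11907162537984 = -0.00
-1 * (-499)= 499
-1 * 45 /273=-15 /91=-0.16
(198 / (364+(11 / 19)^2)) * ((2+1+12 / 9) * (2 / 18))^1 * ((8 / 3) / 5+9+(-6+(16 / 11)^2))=96234658 / 65104875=1.48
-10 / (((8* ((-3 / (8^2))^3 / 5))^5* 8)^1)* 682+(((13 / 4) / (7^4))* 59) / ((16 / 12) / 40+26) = 377456817395808575734889481436175035 / 53813595554334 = 7014153458947034336266.59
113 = 113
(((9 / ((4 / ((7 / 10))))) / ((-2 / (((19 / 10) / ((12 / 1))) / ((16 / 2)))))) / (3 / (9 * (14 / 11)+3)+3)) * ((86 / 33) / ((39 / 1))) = -303107 / 933504000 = -0.00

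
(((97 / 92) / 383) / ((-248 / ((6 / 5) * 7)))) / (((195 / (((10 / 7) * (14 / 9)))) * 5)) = -679 / 3195024300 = -0.00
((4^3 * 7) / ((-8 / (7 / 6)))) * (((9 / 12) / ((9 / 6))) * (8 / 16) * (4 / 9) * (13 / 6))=-1274 / 81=-15.73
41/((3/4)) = 164/3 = 54.67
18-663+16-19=-648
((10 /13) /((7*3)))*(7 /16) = 0.02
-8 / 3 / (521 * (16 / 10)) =-0.00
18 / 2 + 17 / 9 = 98 / 9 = 10.89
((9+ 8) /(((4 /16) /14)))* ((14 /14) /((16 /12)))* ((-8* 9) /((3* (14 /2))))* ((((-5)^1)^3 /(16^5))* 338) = 3232125 /32768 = 98.64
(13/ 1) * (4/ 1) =52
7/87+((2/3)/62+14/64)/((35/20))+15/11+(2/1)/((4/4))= 1979911/553784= 3.58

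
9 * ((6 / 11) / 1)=54 / 11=4.91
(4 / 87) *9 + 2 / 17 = 262 / 493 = 0.53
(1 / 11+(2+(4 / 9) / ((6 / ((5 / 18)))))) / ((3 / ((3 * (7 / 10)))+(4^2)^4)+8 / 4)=9877 / 306577062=0.00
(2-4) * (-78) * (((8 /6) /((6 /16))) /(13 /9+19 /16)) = 210.74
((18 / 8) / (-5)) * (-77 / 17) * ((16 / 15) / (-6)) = -154 / 425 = -0.36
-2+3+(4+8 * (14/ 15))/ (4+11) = 397/ 225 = 1.76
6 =6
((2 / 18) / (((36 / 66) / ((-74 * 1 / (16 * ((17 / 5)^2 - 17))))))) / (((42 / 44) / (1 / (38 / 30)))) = 559625 / 3907008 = 0.14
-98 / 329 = -14 / 47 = -0.30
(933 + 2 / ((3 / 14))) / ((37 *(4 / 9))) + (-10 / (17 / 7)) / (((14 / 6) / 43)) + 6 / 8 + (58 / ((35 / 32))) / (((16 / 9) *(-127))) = -50502906 / 2795905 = -18.06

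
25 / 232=0.11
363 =363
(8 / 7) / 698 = 4 / 2443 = 0.00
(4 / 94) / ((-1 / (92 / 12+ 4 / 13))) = -622 / 1833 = -0.34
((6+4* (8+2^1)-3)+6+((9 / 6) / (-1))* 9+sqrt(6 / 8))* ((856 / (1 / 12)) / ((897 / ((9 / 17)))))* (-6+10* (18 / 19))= 1016928* sqrt(3) / 96577+72201888 / 96577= 765.85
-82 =-82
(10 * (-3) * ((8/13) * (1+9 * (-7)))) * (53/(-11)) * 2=-1577280/143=-11029.93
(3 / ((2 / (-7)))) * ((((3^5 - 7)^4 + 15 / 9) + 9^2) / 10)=-16285733618 / 5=-3257146723.60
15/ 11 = 1.36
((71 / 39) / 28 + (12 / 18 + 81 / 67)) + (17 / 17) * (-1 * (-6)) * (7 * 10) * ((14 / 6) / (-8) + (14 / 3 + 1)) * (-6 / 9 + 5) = 9784.44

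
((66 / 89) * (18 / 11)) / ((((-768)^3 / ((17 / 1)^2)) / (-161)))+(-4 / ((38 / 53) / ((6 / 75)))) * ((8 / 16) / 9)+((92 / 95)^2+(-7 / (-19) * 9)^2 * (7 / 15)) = 183255953559817 / 30320728473600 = 6.04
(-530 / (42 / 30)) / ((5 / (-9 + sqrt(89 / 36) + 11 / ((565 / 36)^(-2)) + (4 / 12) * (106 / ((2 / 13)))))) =-1006326635 / 4536 - 265 * sqrt(89) / 21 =-221972.36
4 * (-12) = -48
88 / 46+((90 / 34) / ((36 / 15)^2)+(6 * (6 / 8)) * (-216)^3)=-283707282949 / 6256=-45349629.63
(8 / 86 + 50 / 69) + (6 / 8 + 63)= 766289 / 11868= 64.57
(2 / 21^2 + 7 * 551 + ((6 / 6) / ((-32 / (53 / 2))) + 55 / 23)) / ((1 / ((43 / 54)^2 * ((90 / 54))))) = 23156847793505 / 5678781696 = 4077.78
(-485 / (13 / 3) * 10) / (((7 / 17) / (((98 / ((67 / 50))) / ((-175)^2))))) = -39576 / 6097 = -6.49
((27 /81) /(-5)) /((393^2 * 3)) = -1 /6950205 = -0.00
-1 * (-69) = 69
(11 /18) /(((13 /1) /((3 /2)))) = 0.07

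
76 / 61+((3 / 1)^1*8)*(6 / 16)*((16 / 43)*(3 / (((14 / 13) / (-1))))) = -148412 / 18361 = -8.08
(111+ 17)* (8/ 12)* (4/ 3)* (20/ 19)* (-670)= -13721600/ 171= -80243.27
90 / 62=45 / 31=1.45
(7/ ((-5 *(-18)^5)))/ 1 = 7/ 9447840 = 0.00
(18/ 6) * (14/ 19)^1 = 42/ 19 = 2.21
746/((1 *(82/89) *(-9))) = -33197/369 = -89.96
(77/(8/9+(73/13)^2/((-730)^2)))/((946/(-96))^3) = -117747302400/1300757497523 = -0.09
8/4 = 2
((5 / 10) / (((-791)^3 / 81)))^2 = 0.00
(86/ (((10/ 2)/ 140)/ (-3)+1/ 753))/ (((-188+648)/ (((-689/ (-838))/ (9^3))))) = -52054639/ 2611096965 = -0.02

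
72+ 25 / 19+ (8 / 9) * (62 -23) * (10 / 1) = 23939 / 57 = 419.98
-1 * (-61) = 61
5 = 5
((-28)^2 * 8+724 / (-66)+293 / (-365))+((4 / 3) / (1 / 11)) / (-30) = 226195657 / 36135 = 6259.74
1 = 1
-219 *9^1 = -1971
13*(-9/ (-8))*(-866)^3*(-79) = 750372038091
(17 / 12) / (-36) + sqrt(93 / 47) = -17 / 432 + sqrt(4371) / 47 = 1.37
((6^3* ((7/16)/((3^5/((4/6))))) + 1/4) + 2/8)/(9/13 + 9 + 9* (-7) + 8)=-533/31806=-0.02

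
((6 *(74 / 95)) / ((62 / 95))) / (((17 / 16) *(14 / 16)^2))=227328 / 25823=8.80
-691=-691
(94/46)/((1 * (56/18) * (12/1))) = 141/2576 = 0.05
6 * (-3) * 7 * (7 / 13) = -882 / 13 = -67.85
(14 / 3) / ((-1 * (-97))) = 14 / 291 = 0.05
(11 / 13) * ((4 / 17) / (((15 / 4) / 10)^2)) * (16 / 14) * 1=22528 / 13923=1.62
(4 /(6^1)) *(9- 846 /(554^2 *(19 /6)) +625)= 1848552530 /4373553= 422.67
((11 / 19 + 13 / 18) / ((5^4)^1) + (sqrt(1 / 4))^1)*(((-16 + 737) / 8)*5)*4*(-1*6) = -7737772 / 1425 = -5430.02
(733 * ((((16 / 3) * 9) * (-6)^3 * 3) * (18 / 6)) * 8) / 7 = -547181568 / 7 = -78168795.43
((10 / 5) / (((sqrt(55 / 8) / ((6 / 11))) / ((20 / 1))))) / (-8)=-12 * sqrt(110) / 121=-1.04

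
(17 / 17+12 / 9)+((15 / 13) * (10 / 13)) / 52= 30983 / 13182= 2.35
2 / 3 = 0.67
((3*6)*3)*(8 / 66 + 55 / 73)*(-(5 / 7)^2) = -19350 / 803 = -24.10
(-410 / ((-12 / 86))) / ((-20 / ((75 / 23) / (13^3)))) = -44075 / 202124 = -0.22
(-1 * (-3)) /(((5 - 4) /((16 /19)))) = 48 /19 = 2.53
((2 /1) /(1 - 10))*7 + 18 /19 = -0.61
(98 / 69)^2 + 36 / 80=234929 / 95220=2.47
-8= -8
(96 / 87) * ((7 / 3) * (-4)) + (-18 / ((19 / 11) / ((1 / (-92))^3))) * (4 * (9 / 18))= -10.30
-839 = -839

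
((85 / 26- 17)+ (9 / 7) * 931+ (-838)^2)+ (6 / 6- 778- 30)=18268127 / 26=702620.27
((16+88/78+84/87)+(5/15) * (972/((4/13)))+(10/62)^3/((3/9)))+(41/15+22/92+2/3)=8328775075037/7749532830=1074.75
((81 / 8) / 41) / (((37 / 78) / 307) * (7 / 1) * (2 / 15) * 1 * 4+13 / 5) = 14547195 / 153498424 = 0.09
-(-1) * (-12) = -12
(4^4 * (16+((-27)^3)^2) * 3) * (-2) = -595077895680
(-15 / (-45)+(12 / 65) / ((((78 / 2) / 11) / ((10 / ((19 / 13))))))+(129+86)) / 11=159826 / 8151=19.61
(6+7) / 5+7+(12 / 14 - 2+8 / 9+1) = 3259 / 315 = 10.35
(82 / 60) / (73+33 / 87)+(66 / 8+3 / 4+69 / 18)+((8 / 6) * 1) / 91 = 3559419 / 276640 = 12.87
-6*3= -18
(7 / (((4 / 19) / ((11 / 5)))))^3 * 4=3131359847 / 2000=1565679.92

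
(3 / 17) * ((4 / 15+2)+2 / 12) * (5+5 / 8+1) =3869 / 1360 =2.84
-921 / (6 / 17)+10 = -5199 / 2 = -2599.50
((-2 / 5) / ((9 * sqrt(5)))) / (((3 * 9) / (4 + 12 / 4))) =-14 * sqrt(5) / 6075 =-0.01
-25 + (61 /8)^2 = 2121 /64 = 33.14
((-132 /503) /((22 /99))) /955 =-594 /480365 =-0.00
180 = 180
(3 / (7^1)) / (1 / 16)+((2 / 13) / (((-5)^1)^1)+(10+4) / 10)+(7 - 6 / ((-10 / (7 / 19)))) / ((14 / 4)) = 88953 / 8645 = 10.29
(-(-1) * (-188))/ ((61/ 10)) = -1880/ 61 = -30.82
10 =10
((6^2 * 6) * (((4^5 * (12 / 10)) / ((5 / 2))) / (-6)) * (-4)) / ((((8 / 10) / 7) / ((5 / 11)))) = 3096576 / 11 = 281506.91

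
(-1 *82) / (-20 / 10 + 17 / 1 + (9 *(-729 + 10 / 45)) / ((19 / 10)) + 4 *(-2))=1558 / 65457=0.02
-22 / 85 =-0.26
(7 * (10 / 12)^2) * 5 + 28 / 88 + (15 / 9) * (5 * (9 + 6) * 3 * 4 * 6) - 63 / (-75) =89352091 / 9900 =9025.46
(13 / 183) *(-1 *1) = -13 / 183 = -0.07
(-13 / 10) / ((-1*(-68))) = -13 / 680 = -0.02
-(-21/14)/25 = 3/50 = 0.06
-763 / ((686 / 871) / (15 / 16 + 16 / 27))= -1482.30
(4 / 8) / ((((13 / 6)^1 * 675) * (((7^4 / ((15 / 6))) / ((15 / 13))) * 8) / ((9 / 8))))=3 / 51938432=0.00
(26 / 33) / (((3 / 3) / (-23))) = -598 / 33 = -18.12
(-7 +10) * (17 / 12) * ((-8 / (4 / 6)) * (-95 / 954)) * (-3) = -1615 / 106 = -15.24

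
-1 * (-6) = 6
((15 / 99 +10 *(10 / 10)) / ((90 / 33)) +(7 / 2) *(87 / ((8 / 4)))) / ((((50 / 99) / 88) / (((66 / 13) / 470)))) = 4484139 / 15275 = 293.56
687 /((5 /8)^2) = 43968 /25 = 1758.72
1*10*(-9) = -90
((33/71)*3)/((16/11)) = 1089/1136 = 0.96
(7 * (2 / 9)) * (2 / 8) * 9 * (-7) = -24.50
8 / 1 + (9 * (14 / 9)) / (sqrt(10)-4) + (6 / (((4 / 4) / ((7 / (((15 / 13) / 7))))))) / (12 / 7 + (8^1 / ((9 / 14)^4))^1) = 65466217 / 16725210-7 * sqrt(10) / 3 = -3.46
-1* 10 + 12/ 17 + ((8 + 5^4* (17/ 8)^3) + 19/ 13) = 678627069/ 113152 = 5997.48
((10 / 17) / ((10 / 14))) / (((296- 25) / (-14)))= -196 / 4607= -0.04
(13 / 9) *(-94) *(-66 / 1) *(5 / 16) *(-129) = -1445015 / 4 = -361253.75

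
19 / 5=3.80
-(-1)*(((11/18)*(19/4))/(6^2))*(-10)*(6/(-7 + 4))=1045/648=1.61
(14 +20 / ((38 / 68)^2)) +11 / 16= 454755 / 5776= 78.73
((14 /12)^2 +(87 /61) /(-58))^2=8614225 /4822416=1.79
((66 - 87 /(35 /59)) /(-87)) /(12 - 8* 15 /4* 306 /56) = -1882 /308415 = -0.01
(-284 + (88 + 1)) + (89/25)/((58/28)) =-140129/725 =-193.28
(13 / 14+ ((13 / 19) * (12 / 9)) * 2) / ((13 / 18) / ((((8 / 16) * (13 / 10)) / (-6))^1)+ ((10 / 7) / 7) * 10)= -15379 / 25840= -0.60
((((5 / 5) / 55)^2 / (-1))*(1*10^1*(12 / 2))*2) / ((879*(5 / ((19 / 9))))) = -152 / 7976925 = -0.00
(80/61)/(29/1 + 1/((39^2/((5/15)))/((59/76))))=27743040/613471571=0.05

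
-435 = -435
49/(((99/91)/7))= 31213/99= 315.28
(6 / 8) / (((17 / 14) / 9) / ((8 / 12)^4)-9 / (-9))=168 / 377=0.45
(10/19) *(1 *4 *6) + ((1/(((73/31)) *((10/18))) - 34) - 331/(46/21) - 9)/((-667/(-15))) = 352512333/42555934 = 8.28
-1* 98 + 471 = 373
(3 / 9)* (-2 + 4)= 2 / 3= 0.67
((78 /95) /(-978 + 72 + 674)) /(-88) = 39 /969760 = 0.00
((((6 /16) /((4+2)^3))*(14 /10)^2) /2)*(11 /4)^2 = 5929 /460800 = 0.01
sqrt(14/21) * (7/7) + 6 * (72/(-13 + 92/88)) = -9504/263 + sqrt(6)/3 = -35.32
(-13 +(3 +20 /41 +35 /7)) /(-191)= 185 /7831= 0.02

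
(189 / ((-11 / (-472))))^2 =7958067264 / 121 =65769150.94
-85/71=-1.20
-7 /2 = -3.50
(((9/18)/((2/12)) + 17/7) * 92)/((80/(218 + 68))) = 62491/35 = 1785.46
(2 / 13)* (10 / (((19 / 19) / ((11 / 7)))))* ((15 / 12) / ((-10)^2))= 11 / 364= 0.03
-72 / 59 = -1.22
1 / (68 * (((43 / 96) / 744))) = 17856 / 731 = 24.43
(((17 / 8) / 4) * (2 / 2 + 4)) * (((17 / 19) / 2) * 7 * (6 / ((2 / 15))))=455175 / 1216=374.32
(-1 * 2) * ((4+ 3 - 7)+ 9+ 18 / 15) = -102 / 5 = -20.40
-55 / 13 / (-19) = 0.22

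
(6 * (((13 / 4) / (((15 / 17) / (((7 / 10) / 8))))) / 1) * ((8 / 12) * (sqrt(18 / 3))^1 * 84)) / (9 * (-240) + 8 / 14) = -75803 * sqrt(6) / 1511600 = -0.12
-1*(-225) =225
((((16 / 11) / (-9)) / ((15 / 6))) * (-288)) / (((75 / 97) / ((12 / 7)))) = 397312 / 9625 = 41.28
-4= -4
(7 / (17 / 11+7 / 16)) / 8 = 154 / 349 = 0.44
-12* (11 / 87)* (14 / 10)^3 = -15092 / 3625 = -4.16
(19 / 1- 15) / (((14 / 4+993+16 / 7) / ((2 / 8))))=0.00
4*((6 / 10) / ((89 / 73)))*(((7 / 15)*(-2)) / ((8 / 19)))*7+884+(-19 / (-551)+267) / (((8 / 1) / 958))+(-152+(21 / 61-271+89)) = 127909706628 / 3936025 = 32497.18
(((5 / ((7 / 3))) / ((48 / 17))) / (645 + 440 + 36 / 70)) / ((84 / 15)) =2125 / 17020864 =0.00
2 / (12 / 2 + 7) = 2 / 13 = 0.15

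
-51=-51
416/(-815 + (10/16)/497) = -1654016/3240435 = -0.51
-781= -781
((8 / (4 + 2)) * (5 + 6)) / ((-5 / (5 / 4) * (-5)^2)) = -0.15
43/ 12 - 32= -341/ 12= -28.42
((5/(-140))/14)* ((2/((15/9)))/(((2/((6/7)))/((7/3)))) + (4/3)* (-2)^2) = -1/60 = -0.02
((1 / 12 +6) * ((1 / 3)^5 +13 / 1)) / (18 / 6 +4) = 57670 / 5103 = 11.30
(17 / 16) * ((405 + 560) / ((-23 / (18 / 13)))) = -147645 / 2392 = -61.72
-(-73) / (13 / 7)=511 / 13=39.31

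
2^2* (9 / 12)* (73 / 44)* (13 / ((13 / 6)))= 657 / 22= 29.86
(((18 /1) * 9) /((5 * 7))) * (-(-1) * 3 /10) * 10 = 486 /35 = 13.89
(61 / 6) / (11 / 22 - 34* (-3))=61 / 615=0.10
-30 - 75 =-105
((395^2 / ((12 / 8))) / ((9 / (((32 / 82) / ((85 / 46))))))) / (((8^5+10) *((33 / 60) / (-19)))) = -8727414400 / 3392670501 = -2.57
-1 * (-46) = 46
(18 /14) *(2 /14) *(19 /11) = 171 /539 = 0.32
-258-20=-278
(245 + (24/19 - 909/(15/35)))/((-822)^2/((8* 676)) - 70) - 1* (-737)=991998603/1411339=702.88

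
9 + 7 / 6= 61 / 6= 10.17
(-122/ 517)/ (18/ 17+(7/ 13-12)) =26962/ 1188583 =0.02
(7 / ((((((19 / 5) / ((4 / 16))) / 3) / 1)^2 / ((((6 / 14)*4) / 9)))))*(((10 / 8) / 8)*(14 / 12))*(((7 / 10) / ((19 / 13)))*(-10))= -79625 / 1755904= -0.05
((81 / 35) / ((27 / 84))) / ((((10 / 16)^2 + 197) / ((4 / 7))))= 3072 / 147385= 0.02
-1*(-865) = 865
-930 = -930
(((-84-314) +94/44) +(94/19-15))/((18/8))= -339346/1881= -180.41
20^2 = 400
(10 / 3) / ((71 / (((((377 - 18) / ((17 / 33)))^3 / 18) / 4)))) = 307915396745 / 1395292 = 220681.69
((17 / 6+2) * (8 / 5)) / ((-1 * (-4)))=29 / 15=1.93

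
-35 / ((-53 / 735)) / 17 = 25725 / 901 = 28.55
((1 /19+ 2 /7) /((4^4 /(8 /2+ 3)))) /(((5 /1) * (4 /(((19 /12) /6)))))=1 /8192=0.00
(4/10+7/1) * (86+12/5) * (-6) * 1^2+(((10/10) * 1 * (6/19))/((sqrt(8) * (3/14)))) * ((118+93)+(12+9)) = -98124/25+1624 * sqrt(2)/19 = -3804.08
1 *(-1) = -1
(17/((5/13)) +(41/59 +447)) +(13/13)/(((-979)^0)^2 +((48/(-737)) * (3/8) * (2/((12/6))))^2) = 79025960592/160330435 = 492.89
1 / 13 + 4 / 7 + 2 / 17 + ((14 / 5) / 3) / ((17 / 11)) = 31789 / 23205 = 1.37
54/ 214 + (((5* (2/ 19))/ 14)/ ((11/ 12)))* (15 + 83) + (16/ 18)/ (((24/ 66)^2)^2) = 354927307/ 6440544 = 55.11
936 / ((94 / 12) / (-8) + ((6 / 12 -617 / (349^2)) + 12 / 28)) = -38305927296 / 2277929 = -16816.12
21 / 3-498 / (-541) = 4285 / 541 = 7.92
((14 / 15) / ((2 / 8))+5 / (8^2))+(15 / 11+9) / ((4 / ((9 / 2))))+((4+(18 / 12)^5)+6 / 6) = 296359 / 10560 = 28.06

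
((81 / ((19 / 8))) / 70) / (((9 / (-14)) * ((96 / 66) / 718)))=-35541 / 95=-374.12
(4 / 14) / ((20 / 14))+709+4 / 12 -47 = 9938 / 15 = 662.53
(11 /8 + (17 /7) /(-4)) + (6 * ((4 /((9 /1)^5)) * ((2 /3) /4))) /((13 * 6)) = 99025285 /128963016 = 0.77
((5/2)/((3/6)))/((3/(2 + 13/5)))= 23/3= 7.67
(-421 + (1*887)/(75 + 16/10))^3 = -3855712531866112/56181887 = -68629103.40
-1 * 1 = -1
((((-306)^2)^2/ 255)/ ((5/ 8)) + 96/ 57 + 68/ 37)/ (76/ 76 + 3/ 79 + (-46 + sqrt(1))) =-76381460960116/ 61037975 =-1251376.06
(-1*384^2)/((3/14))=-688128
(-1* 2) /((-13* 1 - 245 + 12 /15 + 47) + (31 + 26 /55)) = 11 /983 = 0.01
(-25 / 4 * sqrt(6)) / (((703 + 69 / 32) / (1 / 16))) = -5 * sqrt(6) / 9026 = -0.00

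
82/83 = 0.99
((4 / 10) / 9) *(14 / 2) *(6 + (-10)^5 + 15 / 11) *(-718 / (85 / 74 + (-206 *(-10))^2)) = 818172548312 / 155443110075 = 5.26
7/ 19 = 0.37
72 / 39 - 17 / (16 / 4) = -125 / 52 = -2.40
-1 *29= -29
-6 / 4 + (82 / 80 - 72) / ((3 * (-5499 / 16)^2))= -1360936741 / 907170030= -1.50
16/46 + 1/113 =927/2599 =0.36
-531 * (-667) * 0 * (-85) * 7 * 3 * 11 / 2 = 0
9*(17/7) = 21.86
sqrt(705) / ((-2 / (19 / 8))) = -19 * sqrt(705) / 16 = -31.53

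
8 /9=0.89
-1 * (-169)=169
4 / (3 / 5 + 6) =20 / 33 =0.61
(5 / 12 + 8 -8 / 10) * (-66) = -5027 / 10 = -502.70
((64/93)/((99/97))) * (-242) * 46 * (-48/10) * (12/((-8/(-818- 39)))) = 21536396288/465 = 46314830.73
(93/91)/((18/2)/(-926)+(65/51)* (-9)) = -488002/5481931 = -0.09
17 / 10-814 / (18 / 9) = -4053 / 10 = -405.30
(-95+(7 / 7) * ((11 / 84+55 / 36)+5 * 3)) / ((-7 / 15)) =49355 / 294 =167.87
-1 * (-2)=2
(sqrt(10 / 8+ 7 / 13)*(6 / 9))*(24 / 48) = sqrt(1209) / 78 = 0.45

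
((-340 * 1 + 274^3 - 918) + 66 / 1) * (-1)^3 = -20569632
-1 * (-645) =645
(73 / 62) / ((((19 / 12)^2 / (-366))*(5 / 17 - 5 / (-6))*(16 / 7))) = -85844934 / 1286965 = -66.70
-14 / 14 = -1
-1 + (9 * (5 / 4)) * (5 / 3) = 71 / 4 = 17.75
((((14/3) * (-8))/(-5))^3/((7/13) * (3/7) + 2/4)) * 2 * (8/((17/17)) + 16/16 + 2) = 803618816/64125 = 12532.07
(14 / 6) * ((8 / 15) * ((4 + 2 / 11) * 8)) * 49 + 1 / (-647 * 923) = 603028595857 / 295604595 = 2039.98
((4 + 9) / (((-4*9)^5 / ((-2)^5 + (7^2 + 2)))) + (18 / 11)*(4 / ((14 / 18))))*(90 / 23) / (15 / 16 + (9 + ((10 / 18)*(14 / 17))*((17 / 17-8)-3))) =3330475357465 / 542327407776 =6.14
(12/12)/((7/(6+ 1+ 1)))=8/7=1.14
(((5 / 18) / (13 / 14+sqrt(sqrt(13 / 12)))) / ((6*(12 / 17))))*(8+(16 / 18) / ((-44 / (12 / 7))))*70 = -5831000*sqrt(39) / 350163-10055500 / 116721+5414500*13^(1 / 4)*sqrt(2)*3^(3 / 4) / 350163+40817000*13^(3 / 4)*sqrt(2)*3^(1 / 4) / 4552119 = 18.77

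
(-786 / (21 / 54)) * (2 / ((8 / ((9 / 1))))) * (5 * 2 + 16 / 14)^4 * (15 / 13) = -1359577243440 / 16807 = -80893511.24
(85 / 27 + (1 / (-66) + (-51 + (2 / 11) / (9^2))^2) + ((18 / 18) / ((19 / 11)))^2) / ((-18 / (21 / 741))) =-10448922829079 / 2548367536572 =-4.10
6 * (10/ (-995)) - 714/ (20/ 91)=-6465033/ 1990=-3248.76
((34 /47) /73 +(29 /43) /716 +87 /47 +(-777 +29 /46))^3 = -6662960379836152540175942360214642125 /14341352014764842208224312384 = -464597784.99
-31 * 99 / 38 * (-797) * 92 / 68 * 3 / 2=168773517 / 1292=130629.66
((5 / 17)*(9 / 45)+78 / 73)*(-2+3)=1399 / 1241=1.13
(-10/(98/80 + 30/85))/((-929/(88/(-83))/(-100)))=59840000/82735811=0.72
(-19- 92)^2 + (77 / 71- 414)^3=-25193155576582 / 357911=-70389442.00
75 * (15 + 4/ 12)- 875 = 275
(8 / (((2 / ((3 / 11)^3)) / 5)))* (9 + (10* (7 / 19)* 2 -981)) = -9897120 / 25289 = -391.36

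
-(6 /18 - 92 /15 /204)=-232 /765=-0.30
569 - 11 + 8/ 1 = 566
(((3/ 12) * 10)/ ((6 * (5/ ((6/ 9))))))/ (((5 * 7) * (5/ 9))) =1/ 350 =0.00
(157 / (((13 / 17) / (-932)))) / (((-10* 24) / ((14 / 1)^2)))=30471973 / 195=156266.53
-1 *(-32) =32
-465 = -465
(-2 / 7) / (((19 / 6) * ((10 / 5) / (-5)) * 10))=3 / 133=0.02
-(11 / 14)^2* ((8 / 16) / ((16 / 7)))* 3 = -363 / 896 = -0.41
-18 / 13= -1.38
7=7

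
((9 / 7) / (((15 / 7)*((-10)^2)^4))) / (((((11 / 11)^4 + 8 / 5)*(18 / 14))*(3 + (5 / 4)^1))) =7 / 16575000000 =0.00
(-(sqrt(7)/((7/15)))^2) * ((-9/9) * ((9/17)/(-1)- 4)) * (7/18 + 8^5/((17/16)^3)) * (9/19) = -5979484900125/3173798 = -1884015.59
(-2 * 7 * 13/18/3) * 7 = -637/27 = -23.59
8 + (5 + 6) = 19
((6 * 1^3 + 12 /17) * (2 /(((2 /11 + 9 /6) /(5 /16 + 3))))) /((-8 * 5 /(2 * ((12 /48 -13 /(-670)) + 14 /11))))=-68670351 /33714400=-2.04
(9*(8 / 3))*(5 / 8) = 15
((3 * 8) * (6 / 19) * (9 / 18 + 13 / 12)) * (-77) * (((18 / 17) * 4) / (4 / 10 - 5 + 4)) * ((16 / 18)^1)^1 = 98560 / 17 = 5797.65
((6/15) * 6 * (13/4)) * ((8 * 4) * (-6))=-7488/5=-1497.60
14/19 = 0.74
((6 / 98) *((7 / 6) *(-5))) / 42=-5 / 588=-0.01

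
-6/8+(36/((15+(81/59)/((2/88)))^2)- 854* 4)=-30057627067/8797156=-3416.74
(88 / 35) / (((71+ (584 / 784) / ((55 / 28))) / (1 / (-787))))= -0.00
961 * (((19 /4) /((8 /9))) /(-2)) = -164331 /64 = -2567.67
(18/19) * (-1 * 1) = -18/19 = -0.95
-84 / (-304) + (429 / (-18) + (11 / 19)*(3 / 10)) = -1403 / 60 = -23.38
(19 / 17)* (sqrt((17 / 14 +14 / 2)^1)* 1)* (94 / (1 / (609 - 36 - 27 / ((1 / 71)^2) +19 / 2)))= -40807054.61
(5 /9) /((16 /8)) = 5 /18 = 0.28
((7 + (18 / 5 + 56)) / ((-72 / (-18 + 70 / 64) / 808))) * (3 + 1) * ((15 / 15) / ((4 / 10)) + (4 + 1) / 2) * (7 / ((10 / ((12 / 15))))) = 14152019 / 100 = 141520.19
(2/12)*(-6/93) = -1/93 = -0.01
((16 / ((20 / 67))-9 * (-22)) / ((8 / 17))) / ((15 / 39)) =139009 / 100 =1390.09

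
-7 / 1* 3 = -21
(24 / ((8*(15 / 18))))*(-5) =-18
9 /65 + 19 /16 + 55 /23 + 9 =304197 /23920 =12.72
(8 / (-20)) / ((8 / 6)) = -3 / 10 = -0.30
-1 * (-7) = 7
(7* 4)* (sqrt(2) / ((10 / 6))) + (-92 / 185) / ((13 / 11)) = -1012 / 2405 + 84* sqrt(2) / 5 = 23.34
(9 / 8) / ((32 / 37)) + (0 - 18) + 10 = -1715 / 256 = -6.70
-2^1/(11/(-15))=30/11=2.73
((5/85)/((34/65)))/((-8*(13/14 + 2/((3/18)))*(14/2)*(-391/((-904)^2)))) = 6639880/20452819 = 0.32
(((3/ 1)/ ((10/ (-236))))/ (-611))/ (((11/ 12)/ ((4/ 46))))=0.01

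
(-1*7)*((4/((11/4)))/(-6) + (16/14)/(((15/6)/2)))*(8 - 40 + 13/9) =3880/27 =143.70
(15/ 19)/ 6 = 5/ 38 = 0.13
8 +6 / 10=43 / 5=8.60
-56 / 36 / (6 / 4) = -28 / 27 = -1.04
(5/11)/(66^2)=5/47916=0.00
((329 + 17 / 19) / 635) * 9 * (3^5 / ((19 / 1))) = 13708116 / 229235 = 59.80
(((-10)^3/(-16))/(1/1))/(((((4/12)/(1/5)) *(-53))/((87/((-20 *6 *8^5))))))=0.00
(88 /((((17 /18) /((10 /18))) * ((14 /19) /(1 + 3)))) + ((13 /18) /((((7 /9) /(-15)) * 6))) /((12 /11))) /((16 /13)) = 20708545 /91392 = 226.59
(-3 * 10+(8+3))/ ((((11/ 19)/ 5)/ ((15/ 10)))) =-5415/ 22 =-246.14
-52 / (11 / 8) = -416 / 11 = -37.82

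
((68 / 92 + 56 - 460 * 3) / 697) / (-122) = 30435 / 1955782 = 0.02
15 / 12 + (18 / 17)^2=2741 / 1156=2.37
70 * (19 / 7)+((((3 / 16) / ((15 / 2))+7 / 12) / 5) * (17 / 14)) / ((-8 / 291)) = 4135623 / 22400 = 184.63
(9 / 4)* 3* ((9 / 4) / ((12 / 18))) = 22.78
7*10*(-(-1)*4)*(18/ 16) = 315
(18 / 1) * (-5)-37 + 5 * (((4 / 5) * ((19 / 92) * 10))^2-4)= -70543 / 529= -133.35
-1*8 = -8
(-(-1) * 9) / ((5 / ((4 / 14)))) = 18 / 35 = 0.51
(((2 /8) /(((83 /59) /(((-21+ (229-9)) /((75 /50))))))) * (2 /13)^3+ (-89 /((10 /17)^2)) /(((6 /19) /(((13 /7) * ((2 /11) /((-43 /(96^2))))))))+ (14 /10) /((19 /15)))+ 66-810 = 50075049642217987 /860363929425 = 58202.17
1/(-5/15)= -3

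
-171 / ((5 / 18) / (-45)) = 27702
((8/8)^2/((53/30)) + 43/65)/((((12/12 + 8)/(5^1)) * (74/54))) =0.50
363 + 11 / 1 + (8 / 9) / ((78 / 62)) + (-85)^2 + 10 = 2671007 / 351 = 7609.71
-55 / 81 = -0.68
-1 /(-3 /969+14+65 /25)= -1615 /26804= -0.06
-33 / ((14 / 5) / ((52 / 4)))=-2145 / 14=-153.21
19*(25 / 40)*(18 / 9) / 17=95 / 68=1.40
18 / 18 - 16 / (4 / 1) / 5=1 / 5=0.20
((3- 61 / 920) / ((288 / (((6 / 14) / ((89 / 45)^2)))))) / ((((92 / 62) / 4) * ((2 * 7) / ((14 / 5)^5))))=774858609 / 20951045000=0.04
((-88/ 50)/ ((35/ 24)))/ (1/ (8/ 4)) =-2112/ 875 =-2.41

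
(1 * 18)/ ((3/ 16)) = 96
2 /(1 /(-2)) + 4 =0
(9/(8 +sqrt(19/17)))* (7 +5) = 14688/1069 - 108* sqrt(323)/1069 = 11.92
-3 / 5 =-0.60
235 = 235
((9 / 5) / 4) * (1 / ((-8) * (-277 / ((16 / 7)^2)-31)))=72 / 107545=0.00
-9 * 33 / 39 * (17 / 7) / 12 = -561 / 364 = -1.54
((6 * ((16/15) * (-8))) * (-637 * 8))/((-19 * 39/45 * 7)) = -43008/19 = -2263.58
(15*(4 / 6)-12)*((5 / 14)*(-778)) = 3890 / 7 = 555.71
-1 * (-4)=4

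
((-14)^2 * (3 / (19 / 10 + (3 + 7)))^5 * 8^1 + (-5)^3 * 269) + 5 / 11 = -180122186846370 / 5357120461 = -33622.95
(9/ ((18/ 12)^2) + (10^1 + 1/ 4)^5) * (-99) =-11470169403/ 1024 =-11201337.31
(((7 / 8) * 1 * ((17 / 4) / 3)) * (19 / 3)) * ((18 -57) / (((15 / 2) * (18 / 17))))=-499681 / 12960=-38.56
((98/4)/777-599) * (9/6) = -132971/148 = -898.45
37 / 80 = 0.46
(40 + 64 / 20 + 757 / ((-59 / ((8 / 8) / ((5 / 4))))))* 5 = 9716 / 59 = 164.68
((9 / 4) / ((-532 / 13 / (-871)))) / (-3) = -33969 / 2128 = -15.96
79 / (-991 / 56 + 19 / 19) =-4424 / 935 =-4.73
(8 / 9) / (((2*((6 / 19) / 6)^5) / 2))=19808792 / 9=2200976.89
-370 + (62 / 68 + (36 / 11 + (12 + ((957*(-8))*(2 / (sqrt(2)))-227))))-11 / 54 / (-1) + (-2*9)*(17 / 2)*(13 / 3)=-7656*sqrt(2)-6278996 / 5049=-12070.83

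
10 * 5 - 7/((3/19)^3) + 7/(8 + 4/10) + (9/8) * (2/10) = -1865377/1080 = -1727.20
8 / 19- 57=-1075 / 19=-56.58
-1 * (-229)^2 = -52441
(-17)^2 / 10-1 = 279 / 10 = 27.90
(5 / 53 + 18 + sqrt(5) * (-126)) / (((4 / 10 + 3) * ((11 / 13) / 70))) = 4363450 / 9911- 573300 * sqrt(5) / 187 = -6415.02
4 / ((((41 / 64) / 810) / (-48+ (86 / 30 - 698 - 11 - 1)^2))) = 518389166592 / 205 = 2528727641.91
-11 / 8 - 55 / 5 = -99 / 8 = -12.38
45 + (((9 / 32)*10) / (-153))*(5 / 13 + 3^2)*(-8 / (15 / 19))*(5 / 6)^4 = 39390535 / 859248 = 45.84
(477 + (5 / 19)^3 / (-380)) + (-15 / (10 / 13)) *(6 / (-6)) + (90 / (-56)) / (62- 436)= 677590029703 / 1364721512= 496.50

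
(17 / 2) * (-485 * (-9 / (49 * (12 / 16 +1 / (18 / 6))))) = 445230 / 637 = 698.95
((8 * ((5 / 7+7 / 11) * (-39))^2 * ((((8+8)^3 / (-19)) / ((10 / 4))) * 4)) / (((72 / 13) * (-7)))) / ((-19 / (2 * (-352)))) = 49834102882304 / 6810265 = 7317498.35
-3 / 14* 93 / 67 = -279 / 938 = -0.30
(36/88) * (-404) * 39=-70902/11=-6445.64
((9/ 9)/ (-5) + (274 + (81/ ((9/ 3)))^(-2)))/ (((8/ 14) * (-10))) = -3493021/ 72900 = -47.92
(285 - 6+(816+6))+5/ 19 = 20924/ 19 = 1101.26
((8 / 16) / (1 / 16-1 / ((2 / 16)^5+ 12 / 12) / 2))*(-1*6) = 1572912 / 229375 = 6.86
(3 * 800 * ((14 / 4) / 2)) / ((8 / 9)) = 4725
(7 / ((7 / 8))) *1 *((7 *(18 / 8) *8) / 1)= 1008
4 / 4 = 1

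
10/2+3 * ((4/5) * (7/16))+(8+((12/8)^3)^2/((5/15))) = 15431/320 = 48.22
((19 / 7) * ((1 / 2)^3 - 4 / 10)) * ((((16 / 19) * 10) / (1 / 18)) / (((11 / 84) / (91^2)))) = -7154784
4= 4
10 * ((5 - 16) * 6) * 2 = -1320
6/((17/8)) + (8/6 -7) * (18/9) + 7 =-77/51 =-1.51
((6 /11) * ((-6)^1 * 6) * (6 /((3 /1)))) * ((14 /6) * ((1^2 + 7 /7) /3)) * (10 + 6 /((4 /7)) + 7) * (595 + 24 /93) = -31001040 /31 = -1000033.55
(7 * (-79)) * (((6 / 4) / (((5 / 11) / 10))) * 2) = -36498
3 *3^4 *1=243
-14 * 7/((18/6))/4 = -49/6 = -8.17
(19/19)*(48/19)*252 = 12096/19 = 636.63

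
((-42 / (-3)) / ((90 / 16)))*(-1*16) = -1792 / 45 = -39.82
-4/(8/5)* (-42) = 105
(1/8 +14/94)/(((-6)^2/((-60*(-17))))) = 8755/1128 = 7.76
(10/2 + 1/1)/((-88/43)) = -129/44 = -2.93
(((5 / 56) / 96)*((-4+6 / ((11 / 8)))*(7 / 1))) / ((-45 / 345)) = -115 / 6336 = -0.02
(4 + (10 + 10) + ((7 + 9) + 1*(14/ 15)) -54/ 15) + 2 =118/ 3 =39.33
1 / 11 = 0.09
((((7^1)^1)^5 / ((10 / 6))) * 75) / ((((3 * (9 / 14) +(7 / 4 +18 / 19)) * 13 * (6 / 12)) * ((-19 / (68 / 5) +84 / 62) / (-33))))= 55979483646240 / 2847377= 19660018.20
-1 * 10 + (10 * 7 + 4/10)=302/5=60.40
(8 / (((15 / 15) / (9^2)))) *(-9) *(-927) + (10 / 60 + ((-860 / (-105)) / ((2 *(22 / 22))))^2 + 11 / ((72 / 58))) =9536695205 / 1764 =5406289.80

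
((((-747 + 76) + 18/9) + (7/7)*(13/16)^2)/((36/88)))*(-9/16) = 1882045/2048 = 918.97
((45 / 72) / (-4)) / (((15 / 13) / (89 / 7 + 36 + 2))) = -6.87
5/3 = 1.67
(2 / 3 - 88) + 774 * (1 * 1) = 2060 / 3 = 686.67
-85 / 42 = -2.02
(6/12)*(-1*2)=-1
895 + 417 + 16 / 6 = 3944 / 3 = 1314.67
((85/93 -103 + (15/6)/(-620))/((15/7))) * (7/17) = -744359/37944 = -19.62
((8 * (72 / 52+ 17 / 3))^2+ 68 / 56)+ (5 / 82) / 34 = 3183.33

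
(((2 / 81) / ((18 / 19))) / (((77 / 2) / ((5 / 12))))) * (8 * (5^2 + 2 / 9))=86260 / 1515591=0.06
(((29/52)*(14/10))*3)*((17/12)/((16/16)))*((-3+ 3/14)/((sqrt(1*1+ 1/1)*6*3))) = -493*sqrt(2)/1920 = -0.36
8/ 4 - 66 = -64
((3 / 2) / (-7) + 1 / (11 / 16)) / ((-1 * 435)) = -191 / 66990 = -0.00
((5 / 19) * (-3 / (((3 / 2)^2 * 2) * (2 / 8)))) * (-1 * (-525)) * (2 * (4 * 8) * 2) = -896000 / 19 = -47157.89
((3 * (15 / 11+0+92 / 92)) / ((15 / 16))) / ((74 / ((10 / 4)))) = 104 / 407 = 0.26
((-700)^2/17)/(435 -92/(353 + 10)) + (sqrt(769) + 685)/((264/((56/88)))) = 7*sqrt(769)/2904 + 529398606695/7790912184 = 68.02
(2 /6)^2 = 1 /9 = 0.11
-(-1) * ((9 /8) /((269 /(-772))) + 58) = 29467 /538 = 54.77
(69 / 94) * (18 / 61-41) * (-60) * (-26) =-133635060 / 2867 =-46611.46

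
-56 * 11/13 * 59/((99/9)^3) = -3304/1573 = -2.10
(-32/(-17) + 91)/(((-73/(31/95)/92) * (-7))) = 4503308/825265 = 5.46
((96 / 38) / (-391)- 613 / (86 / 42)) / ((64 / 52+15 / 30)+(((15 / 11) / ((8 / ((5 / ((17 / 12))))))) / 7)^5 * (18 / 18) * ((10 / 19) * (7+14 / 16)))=-1713179382626947156009088 / 9904354919924670899895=-172.97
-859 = -859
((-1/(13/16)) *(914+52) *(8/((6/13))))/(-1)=20608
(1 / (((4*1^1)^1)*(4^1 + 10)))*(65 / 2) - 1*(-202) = 22689 / 112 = 202.58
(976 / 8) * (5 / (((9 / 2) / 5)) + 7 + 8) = 22570 / 9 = 2507.78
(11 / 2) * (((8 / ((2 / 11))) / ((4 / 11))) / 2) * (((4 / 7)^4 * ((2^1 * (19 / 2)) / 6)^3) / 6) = 36517316 / 194481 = 187.77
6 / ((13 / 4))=24 / 13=1.85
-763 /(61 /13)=-9919 /61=-162.61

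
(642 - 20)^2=386884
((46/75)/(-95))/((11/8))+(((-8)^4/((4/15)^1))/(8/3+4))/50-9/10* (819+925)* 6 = -734493248/78375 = -9371.52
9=9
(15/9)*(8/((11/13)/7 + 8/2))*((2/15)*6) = 2912/1125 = 2.59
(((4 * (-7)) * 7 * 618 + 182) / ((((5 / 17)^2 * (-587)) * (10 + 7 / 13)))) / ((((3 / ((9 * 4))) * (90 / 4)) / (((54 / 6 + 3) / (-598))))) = -559254304 / 231204625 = -2.42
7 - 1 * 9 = -2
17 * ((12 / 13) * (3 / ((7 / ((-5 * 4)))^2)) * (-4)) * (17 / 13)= -2010.19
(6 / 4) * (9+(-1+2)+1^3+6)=51 / 2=25.50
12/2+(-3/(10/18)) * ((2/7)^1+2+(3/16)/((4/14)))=-11073/1120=-9.89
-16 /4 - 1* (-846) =842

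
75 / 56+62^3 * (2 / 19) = 26694161 / 1064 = 25088.50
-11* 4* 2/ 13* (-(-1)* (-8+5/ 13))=8712/ 169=51.55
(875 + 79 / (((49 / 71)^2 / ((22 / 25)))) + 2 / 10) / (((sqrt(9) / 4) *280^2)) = 30647569 / 1764735000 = 0.02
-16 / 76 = -4 / 19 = -0.21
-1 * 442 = -442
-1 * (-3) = 3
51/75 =17/25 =0.68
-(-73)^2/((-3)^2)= -5329/9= -592.11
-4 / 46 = -2 / 23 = -0.09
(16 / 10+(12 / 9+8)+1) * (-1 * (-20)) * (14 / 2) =1670.67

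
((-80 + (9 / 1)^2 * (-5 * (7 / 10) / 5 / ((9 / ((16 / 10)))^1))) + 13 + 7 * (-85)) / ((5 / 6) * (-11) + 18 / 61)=6149532 / 81175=75.76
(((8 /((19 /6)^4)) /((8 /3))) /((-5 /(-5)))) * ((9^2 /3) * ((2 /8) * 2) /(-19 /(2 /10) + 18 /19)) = -52488 /12257033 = -0.00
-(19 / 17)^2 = -361 / 289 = -1.25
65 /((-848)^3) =-65 /609800192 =-0.00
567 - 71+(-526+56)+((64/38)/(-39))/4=19258/741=25.99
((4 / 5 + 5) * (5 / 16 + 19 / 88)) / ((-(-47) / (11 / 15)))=899 / 18800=0.05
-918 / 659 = -1.39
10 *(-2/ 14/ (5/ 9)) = -18/ 7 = -2.57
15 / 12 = 1.25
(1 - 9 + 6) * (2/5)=-4/5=-0.80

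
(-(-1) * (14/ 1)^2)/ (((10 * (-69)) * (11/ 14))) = -1372/ 3795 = -0.36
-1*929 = -929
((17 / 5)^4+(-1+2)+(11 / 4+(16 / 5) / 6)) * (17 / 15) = 17584409 / 112500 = 156.31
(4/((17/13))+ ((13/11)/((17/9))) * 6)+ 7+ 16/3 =10741/561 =19.15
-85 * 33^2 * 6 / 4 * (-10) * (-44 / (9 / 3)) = -20364300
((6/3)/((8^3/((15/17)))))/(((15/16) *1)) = 0.00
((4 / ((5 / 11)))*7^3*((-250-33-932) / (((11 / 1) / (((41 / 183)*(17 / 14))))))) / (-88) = 2766393 / 2684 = 1030.70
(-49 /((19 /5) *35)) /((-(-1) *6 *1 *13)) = -7 /1482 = -0.00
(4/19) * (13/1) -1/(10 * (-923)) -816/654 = 28467391/19115330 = 1.49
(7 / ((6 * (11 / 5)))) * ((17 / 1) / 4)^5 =49694995 / 67584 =735.31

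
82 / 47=1.74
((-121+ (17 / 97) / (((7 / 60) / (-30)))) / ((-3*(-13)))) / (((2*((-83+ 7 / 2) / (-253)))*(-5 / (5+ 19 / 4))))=28528027 / 2159220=13.21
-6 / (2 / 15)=-45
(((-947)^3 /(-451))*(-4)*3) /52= -2547834369 /5863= -434561.55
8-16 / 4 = 4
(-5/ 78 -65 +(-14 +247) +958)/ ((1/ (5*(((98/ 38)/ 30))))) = 4303327/ 8892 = 483.95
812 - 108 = 704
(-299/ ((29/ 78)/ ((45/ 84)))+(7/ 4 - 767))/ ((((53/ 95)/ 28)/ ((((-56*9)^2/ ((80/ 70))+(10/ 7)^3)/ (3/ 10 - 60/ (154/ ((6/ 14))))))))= -773748321621519200/ 7714203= -100301783816.36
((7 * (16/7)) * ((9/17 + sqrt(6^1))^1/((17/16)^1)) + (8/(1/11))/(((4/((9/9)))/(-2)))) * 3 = -31236/289 + 768 * sqrt(6)/17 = 2.58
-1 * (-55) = 55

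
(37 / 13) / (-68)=-37 / 884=-0.04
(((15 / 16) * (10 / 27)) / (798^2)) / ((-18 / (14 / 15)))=-5 / 176849568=-0.00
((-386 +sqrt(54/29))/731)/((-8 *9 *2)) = 193/52632 - sqrt(174)/1017552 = 0.00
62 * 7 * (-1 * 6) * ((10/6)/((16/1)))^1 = -1085/4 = -271.25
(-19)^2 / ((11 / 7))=2527 / 11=229.73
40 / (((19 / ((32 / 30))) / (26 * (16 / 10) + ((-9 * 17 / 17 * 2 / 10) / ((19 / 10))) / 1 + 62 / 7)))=4214272 / 37905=111.18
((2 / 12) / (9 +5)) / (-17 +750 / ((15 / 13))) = 1 / 53172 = 0.00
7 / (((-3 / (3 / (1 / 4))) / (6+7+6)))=-532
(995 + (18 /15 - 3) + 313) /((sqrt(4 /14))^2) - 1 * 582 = 39897 /10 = 3989.70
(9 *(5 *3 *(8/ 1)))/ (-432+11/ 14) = -15120/ 6037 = -2.50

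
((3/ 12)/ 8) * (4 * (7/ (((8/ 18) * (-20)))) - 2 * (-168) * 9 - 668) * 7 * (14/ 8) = 2305793/ 2560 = 900.70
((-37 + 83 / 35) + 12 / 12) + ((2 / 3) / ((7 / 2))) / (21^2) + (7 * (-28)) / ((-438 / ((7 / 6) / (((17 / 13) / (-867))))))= -379.76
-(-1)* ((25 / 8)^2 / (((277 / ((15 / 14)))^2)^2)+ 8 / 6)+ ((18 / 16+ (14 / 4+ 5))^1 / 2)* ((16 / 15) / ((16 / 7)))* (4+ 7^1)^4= 7139508687430846627231 / 217121310686837760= 32882.58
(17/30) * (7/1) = 119/30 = 3.97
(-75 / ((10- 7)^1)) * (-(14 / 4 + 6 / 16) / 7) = 775 / 56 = 13.84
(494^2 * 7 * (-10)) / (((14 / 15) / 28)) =-512475600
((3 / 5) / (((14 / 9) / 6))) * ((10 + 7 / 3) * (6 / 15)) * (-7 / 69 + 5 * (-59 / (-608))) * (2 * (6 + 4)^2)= 5360967 / 6118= 876.26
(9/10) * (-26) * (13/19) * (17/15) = -8619/475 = -18.15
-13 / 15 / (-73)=0.01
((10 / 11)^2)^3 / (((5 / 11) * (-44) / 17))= -850000 / 1771561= -0.48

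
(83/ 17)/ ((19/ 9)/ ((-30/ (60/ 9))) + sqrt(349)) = 255474/ 38901865 + 544563 * sqrt(349)/ 38901865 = 0.27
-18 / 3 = -6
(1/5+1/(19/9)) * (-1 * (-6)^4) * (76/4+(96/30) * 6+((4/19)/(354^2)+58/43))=-34529.88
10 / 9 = 1.11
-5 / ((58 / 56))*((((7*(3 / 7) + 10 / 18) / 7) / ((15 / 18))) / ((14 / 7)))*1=-128 / 87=-1.47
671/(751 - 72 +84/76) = 12749/12922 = 0.99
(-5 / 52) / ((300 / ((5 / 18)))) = -1 / 11232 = -0.00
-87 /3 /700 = -29 /700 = -0.04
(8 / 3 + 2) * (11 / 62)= 77 / 93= 0.83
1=1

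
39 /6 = 13 /2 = 6.50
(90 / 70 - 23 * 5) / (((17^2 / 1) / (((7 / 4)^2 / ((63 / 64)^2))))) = -203776 / 163863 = -1.24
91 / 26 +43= 93 / 2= 46.50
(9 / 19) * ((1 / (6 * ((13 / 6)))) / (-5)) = -9 / 1235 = -0.01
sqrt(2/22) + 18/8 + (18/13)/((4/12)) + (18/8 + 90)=sqrt(11)/11 + 2565/26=98.96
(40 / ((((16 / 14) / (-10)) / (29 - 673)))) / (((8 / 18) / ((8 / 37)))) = 4057200 / 37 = 109654.05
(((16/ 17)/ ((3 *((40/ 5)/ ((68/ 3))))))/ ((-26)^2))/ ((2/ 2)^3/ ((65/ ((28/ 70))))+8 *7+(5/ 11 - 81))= -275/ 5132088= -0.00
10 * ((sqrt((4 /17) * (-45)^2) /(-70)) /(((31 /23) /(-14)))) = 4140 * sqrt(17) /527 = 32.39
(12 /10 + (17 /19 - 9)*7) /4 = -1319 /95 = -13.88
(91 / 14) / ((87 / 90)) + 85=2660 / 29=91.72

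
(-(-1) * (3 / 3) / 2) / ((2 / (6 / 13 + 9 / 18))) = 25 / 104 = 0.24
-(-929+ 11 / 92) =85457 / 92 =928.88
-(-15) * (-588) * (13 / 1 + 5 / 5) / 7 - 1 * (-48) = -17592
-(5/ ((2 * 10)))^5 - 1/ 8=-129/ 1024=-0.13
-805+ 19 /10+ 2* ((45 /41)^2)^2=-22611674091 /28257610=-800.20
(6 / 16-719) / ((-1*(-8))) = -5749 / 64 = -89.83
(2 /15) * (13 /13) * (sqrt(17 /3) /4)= sqrt(51) /90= 0.08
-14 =-14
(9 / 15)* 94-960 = -4518 / 5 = -903.60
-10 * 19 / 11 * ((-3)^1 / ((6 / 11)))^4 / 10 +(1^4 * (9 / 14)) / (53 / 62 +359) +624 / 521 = -1579.36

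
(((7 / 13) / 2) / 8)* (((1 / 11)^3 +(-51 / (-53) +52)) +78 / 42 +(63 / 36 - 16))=80134339 / 58691776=1.37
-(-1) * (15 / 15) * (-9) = -9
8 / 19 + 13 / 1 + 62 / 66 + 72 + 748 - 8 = 826.36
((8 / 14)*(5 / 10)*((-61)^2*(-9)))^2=4486052484 / 49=91552091.51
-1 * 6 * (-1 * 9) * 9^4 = 354294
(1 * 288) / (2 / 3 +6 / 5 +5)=4320 / 103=41.94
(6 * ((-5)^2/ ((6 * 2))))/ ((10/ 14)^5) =16807/ 250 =67.23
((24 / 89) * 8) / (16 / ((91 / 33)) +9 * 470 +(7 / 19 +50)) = 110656 / 219853407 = 0.00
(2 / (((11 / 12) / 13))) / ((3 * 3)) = 104 / 33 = 3.15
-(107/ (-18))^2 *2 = -11449/ 162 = -70.67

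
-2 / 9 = -0.22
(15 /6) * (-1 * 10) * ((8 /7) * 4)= -800 /7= -114.29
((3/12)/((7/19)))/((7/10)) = 95/98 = 0.97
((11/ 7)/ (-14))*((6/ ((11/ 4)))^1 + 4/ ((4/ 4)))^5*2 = -1453933568/ 717409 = -2026.65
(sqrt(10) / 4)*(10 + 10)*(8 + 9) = 85*sqrt(10) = 268.79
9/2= 4.50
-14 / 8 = -7 / 4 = -1.75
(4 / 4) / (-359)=-1 / 359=-0.00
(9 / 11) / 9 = 0.09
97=97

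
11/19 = 0.58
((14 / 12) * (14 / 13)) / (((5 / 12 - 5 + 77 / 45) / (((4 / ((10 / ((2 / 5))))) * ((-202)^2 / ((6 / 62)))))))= -991700416 / 33605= -29510.50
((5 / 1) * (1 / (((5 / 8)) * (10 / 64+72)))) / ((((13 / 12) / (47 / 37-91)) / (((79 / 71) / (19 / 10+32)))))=-2685747200 / 8910576467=-0.30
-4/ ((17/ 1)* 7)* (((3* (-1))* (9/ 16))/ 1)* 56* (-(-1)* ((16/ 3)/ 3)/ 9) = 32/ 51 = 0.63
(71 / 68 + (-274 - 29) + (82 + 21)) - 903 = -1101.96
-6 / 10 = -3 / 5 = -0.60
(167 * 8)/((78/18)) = 4008/13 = 308.31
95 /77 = 1.23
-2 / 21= -0.10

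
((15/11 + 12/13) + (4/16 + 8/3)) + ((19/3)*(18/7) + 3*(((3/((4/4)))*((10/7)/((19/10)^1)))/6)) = 22.62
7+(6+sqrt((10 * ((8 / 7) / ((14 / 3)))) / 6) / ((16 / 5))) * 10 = 25 * sqrt(5) / 28+67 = 69.00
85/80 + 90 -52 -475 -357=-12687/16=-792.94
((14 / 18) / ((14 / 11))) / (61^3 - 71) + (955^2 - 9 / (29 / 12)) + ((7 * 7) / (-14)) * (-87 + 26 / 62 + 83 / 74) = 30986672570571442 / 33964682985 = 912320.38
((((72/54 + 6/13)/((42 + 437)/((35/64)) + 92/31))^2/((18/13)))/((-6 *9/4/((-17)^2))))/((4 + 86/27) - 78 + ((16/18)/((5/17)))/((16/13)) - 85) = 2083835403125/4955694853699938582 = 0.00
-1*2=-2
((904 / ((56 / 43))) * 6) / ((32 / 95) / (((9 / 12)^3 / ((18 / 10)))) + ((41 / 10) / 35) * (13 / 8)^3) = 42541516800 / 19814453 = 2146.99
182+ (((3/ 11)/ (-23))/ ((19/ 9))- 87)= 456638/ 4807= 94.99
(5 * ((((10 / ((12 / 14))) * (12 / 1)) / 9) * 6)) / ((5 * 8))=35 / 3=11.67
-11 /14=-0.79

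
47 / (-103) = -47 / 103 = -0.46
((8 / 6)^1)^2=16 / 9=1.78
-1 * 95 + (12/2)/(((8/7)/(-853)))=-18293/4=-4573.25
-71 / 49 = -1.45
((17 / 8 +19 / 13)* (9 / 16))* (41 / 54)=15293 / 9984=1.53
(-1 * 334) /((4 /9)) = -1503 /2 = -751.50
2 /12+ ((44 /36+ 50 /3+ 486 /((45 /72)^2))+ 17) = 575647 /450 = 1279.22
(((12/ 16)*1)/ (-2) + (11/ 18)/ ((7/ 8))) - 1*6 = -2861/ 504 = -5.68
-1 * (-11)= 11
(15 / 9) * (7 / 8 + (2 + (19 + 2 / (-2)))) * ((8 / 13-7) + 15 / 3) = -2505 / 52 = -48.17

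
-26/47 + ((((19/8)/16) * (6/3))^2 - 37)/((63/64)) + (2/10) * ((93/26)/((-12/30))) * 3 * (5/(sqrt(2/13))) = -106.45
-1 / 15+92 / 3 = 153 / 5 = 30.60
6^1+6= 12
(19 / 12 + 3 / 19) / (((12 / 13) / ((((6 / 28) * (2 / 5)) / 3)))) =5161 / 95760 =0.05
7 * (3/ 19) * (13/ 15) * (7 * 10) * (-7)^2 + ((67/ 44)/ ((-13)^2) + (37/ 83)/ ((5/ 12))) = 192706148831/ 58632860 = 3286.66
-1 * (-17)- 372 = -355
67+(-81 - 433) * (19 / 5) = -9431 / 5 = -1886.20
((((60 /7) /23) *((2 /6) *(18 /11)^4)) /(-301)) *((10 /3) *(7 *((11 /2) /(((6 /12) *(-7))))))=6998400 /64501591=0.11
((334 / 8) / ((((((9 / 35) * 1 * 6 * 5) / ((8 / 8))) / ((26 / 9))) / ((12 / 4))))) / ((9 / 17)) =258349 / 2916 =88.60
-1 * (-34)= 34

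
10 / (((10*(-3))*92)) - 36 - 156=-52993 / 276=-192.00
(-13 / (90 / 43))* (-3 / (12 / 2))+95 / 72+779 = 31337 / 40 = 783.42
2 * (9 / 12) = 3 / 2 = 1.50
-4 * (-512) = 2048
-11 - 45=-56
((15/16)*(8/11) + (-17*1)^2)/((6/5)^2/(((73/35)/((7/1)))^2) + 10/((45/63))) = 33961717/3542924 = 9.59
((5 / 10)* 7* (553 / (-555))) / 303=-0.01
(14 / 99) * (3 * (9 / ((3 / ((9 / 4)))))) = 63 / 22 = 2.86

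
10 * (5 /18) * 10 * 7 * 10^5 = 175000000 /9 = 19444444.44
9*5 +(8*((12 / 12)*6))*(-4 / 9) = 71 / 3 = 23.67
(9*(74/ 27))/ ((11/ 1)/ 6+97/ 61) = 9028/ 1253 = 7.21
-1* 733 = -733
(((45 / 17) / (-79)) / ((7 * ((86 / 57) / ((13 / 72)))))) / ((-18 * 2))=1235 / 77614656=0.00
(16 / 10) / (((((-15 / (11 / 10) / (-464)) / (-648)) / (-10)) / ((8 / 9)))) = 7839744 / 25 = 313589.76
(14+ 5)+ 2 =21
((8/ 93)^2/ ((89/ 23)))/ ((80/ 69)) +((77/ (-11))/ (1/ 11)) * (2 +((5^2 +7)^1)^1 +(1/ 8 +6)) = -31710287467/ 10263480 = -3089.62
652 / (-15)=-652 / 15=-43.47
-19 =-19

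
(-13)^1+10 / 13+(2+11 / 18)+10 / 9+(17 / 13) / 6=-970 / 117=-8.29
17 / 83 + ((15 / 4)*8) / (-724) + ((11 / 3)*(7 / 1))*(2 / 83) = 70475 / 90138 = 0.78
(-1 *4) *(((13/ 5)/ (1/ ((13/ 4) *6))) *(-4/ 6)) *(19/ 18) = 6422/ 45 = 142.71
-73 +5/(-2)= -75.50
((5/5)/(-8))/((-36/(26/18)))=13/2592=0.01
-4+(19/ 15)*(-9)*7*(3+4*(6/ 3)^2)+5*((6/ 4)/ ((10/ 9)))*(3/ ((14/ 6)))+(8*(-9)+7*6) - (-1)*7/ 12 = -323597/ 210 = -1540.94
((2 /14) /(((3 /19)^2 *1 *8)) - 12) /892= -5687 /449568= -0.01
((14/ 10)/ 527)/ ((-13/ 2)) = -14/ 34255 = -0.00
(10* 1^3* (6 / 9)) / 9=20 / 27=0.74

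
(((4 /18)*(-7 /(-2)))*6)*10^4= 140000 /3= 46666.67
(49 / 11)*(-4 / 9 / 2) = -98 / 99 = -0.99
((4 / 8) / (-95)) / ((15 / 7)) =-7 / 2850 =-0.00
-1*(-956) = 956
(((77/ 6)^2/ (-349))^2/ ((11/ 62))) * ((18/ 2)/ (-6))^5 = -297202983/ 31181056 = -9.53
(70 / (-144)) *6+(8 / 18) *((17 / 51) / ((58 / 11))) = -9047 / 3132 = -2.89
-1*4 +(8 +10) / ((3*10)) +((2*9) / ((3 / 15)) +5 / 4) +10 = 1957 / 20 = 97.85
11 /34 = 0.32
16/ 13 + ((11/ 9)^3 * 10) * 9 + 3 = 177485/ 1053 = 168.55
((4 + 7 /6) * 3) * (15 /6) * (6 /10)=93 /4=23.25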